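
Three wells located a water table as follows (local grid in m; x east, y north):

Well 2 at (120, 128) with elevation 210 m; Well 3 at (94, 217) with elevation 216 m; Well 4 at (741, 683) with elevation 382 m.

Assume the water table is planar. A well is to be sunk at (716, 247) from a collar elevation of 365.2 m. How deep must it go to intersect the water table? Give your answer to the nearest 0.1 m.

Let the plane be z = a·x + b·y + c.
Well 3−Well 2: −26a + 89b = 6;  Well 4−Well 2: 621a + 555b = 172.
Solving gives a = 0.17185, b = 0.11762.
Then c = 210 − a·120 − b·128 = 174.32.
At (716, 247): z_contact = 123.05 + 29.05 + 174.32 = 326.42 m.
Depth below ground = 365.2 − 326.42 = 38.8 m.

38.8 m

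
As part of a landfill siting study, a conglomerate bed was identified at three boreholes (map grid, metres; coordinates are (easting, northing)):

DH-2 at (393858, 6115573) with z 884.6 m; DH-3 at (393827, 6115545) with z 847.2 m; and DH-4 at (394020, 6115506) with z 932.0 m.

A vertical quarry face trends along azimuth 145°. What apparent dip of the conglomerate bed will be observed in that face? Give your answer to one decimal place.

13.3°

Two edge vectors: DH-2→DH-3 = (-31, -28, -37.4), DH-2→DH-4 = (162, -67, 47.4).
Normal n = (DH-2→DH-3) × (DH-2→DH-4) = (-3833, -4589.4, 6613).
So ∂z/∂E = −n_x/n_z = 0.57962 and ∂z/∂N = −n_y/n_z = 0.69400.
Unit vector along 145° is (sin 145°, cos 145°) = (0.5736, -0.8192).
Slope in that direction = a·(0.5736) + b·(-0.8192) = −0.23603.
Apparent dip = arctan|0.23603| = 13.3° (true dip is 42.1°, so apparent ≤ true as expected).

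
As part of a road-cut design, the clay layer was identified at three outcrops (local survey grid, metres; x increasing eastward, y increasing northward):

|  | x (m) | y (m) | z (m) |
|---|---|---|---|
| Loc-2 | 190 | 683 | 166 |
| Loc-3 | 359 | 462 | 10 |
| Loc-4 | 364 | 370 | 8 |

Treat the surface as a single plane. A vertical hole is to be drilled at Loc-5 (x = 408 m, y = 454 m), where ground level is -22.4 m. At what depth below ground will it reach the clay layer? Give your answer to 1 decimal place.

Two edge vectors: Loc-2→Loc-3 = (169, -221, -156), Loc-2→Loc-4 = (174, -313, -158).
Normal n = (Loc-2→Loc-3) × (Loc-2→Loc-4) = (-13910, -442, -14443).
So ∂z/∂x = −n_x/n_z = −0.96310 and ∂z/∂y = −n_y/n_z = −0.03060.
Intercept c from Loc-2: 166 + 182.99 + 20.90 = 369.89.
At (408, 454): z_contact = −392.94 − 13.89 + 369.89 = -36.95 m.
Depth below ground = -22.4 − (-36.95) = 14.5 m.

14.5 m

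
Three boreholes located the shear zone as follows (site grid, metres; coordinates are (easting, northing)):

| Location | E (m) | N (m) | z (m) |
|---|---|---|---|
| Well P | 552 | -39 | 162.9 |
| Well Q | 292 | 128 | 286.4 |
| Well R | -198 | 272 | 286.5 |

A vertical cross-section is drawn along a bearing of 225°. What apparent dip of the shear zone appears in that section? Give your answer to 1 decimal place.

Let the plane be z = a·E + b·N + c.
Well Q−Well P: −260a + 167b = 123.5;  Well R−Well P: −750a + 311b = 123.6.
Solving gives a = 0.40025, b = 1.36267.
Unit vector along 225° is (sin 225°, cos 225°) = (-0.7071, -0.7071).
Slope in that direction = a·(-0.7071) + b·(-0.7071) = −1.24658.
Apparent dip = arctan|1.24658| = 51.3° (true dip is 54.9°, so apparent ≤ true as expected).

51.3°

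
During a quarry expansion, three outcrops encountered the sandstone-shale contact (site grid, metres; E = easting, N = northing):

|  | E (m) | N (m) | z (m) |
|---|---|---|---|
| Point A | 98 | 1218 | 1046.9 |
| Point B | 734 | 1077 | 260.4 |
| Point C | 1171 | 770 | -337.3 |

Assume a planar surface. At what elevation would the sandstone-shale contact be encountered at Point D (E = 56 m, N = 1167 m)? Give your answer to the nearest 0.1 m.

Two edge vectors: Point A→Point B = (636, -141, -786.5), Point A→Point C = (1073, -448, -1384.2).
Normal n = (Point A→Point B) × (Point A→Point C) = (-157179.8, 36436.7, -133635).
So ∂z/∂E = −n_x/n_z = −1.176187 and ∂z/∂N = −n_y/n_z = 0.272658.
Intercept c from Point A: 1046.9 + 115.27 − 332.10 = 830.07.
At (56, 1167): z = −65.9 + 318.2 + 830.07 = 1082.4 m.

1082.4 m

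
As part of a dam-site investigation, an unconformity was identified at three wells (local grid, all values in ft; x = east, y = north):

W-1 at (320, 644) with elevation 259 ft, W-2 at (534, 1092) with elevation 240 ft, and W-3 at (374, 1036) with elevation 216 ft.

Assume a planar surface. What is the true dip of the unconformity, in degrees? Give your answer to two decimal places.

13.53°

Two edge vectors: W-1→W-2 = (214, 448, -19), W-1→W-3 = (54, 392, -43).
Normal n = (W-1→W-2) × (W-1→W-3) = (-11816, 8176, 59696).
So ∂z/∂x = −n_x/n_z = 0.19794 and ∂z/∂y = −n_y/n_z = −0.13696.
Gradient magnitude |∇z| = √(a² + b²) = √(0.03918 + 0.01876) = 0.24070.
True dip = arctan(0.24070) = 13.53°, dipping toward NW (azimuth ≈ 305°).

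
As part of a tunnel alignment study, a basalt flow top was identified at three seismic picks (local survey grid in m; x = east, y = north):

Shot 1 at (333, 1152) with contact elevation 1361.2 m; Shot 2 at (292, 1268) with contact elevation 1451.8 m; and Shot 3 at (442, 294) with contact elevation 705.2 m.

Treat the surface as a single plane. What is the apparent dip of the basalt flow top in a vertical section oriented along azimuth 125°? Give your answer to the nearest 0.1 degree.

Let the plane be z = a·x + b·y + c.
Shot 2−Shot 1: −41a + 116b = 90.6;  Shot 3−Shot 1: 109a − 858b = −656.
Solving gives a = −0.07273, b = 0.75533.
Unit vector along 125° is (sin 125°, cos 125°) = (0.8192, -0.5736).
Slope in that direction = a·(0.8192) + b·(-0.5736) = −0.49281.
Apparent dip = arctan|0.49281| = 26.2° (true dip is 37.2°, so apparent ≤ true as expected).

26.2°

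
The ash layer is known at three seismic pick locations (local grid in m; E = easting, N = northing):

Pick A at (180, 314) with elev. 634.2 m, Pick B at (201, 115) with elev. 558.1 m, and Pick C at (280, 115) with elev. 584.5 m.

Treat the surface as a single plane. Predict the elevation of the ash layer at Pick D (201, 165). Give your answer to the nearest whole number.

579 m

Let the plane be z = a·E + b·N + c.
Pick B−Pick A: 21a − 199b = −76.1;  Pick C−Pick A: 100a − 199b = −49.7.
Solving gives a = 0.33418, b = 0.41768.
Then c = 634.2 − a·180 − b·314 = 442.90.
At (201, 165): z = 67.2 + 68.9 + 442.90 = 579.0 m.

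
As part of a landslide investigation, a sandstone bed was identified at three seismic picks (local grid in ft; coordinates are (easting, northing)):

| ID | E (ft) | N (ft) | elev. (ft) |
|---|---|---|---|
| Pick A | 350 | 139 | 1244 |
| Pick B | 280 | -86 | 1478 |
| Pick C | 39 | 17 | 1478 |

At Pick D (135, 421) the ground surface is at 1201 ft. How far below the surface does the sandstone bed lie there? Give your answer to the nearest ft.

132 ft

Two edge vectors: Pick A→Pick B = (-70, -225, 234), Pick A→Pick C = (-311, -122, 234).
Normal n = (Pick A→Pick B) × (Pick A→Pick C) = (-24102, -56394, -61435).
So ∂z/∂E = −n_x/n_z = −0.39232 and ∂z/∂N = −n_y/n_z = −0.91795.
Intercept c from Pick A: 1244 + 137.31 + 127.59 = 1508.91.
At (135, 421): z_contact = −53.0 − 386.5 + 1508.91 = 1069.5 ft.
Depth below ground = 1201 − 1069.5 = 132 ft.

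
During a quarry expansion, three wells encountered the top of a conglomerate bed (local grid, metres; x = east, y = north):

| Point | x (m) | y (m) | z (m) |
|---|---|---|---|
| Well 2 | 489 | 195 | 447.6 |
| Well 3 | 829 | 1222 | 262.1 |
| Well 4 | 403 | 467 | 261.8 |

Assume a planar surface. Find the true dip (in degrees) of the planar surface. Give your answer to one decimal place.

41.7°

Two edge vectors: Well 2→Well 3 = (340, 1027, -185.5), Well 2→Well 4 = (-86, 272, -185.8).
Normal n = (Well 2→Well 3) × (Well 2→Well 4) = (-140360.6, 79125, 180802).
So ∂z/∂x = −n_x/n_z = 0.77632 and ∂z/∂y = −n_y/n_z = −0.43763.
Gradient magnitude |∇z| = √(a² + b²) = √(0.60268 + 0.19152) = 0.89118.
True dip = arctan(0.89118) = 41.7°, dipping toward WNW (azimuth ≈ 299°).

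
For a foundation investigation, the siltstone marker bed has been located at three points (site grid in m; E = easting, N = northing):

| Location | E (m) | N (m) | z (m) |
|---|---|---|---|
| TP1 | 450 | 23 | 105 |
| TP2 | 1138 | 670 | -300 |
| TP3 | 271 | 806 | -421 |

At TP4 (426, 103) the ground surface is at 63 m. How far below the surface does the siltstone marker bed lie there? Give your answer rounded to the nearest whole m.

Two edge vectors: TP1→TP2 = (688, 647, -405), TP1→TP3 = (-179, 783, -526).
Normal n = (TP1→TP2) × (TP1→TP3) = (-23207, 434383, 654517).
So ∂z/∂E = −n_x/n_z = 0.03546 and ∂z/∂N = −n_y/n_z = −0.66367.
Intercept c from TP1: 105 − 15.96 + 15.26 = 104.31.
At (426, 103): z_contact = 15.1 − 68.4 + 104.31 = 51.1 m.
Depth below ground = 63 − 51.1 = 12 m.

12 m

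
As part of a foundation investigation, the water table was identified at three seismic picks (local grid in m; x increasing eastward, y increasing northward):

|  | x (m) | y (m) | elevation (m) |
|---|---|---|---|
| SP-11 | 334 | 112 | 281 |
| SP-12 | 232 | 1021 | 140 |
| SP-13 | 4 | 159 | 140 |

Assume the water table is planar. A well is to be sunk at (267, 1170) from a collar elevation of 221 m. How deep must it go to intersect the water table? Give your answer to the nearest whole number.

Two edge vectors: SP-11→SP-12 = (-102, 909, -141), SP-11→SP-13 = (-330, 47, -141).
Normal n = (SP-11→SP-12) × (SP-11→SP-13) = (-121542, 32148, 295176).
So ∂z/∂x = −n_x/n_z = 0.41176 and ∂z/∂y = −n_y/n_z = −0.10891.
Intercept c from SP-11: 281 − 137.53 + 12.20 = 155.67.
At (267, 1170): z_contact = 109.9 − 127.4 + 155.67 = 138.2 m.
Depth below ground = 221 − 138.2 = 83 m.

83 m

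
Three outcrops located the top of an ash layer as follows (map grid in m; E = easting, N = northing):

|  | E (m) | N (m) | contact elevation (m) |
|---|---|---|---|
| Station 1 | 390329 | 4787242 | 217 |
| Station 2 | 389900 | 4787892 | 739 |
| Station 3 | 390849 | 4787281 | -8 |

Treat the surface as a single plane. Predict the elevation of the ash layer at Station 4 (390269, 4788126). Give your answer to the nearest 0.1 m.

Two edge vectors: Station 1→Station 2 = (-429, 650, 522), Station 1→Station 3 = (520, 39, -225).
Normal n = (Station 1→Station 2) × (Station 1→Station 3) = (-166608, 174915, -354731).
So ∂z/∂E = −n_x/n_z = −0.469674204 and ∂z/∂N = −n_y/n_z = 0.493091949.
Intercept c from Station 1: 217 + 183327.46 − 2360550.49 = −2177006.02.
At (390269, 4788126): z = −183299.3 + 2360986.4 − 2177006.02 = 681.1 m.

681.1 m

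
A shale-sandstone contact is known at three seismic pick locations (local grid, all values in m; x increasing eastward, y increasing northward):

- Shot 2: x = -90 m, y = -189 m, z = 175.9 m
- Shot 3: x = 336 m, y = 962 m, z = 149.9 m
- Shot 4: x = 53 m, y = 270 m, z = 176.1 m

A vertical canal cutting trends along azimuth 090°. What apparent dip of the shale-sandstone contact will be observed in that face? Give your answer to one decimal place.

Two edge vectors: Shot 2→Shot 3 = (426, 1151, -26), Shot 2→Shot 4 = (143, 459, 0.2).
Normal n = (Shot 2→Shot 3) × (Shot 2→Shot 4) = (12164.2, -3803.2, 30941).
So ∂z/∂x = −n_x/n_z = −0.39314 and ∂z/∂y = −n_y/n_z = 0.12292.
Unit vector along 090° is (sin 90°, cos 90°) = (1.0000, 0.0000).
Slope in that direction = a·(1.0000) + b·(0.0000) = −0.39314.
Apparent dip = arctan|0.39314| = 21.5° (true dip is 22.4°, so apparent ≤ true as expected).

21.5°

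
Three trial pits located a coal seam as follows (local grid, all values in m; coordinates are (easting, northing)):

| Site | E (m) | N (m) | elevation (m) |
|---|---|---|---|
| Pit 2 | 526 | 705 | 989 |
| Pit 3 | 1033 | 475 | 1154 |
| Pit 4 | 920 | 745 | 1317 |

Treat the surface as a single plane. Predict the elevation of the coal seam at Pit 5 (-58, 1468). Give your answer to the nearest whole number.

1254 m

Let the plane be z = a·E + b·N + c.
Pit 3−Pit 2: 507a − 230b = 165;  Pit 4−Pit 2: 394a + 40b = 328.
Solving gives a = 0.73977, b = 0.91331.
Then c = 989 − a·526 − b·705 = −44.00.
At (-58, 1468): z = −42.9 + 1340.7 − 44.00 = 1253.8 m.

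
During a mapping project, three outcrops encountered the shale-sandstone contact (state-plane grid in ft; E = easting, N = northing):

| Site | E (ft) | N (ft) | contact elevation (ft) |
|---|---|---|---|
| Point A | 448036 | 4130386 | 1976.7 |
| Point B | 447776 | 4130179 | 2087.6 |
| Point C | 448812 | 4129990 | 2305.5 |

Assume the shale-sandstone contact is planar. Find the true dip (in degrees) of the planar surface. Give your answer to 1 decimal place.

Let the plane be z = a·E + b·N + c.
Point B−Point A: −260a − 207b = 110.9;  Point C−Point A: 776a − 396b = 328.8.
Solving gives a = 0.09160, b = −0.65080.
Gradient magnitude |∇z| = √(a² + b²) = √(0.00839 + 0.42354) = 0.65722.
True dip = arctan(0.65722) = 33.3°, dipping toward N (azimuth ≈ 352°).

33.3°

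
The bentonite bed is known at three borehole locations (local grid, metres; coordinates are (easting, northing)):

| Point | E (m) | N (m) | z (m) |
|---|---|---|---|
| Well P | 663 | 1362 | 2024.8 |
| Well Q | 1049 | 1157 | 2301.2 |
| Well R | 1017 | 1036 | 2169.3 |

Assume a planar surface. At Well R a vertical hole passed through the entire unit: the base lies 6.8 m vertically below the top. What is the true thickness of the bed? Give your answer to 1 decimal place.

4.0 m

Two edge vectors: Well P→Well Q = (386, -205, 276.4), Well P→Well R = (354, -326, 144.5).
Normal n = (Well P→Well Q) × (Well P→Well R) = (60483.9, 42068.6, -53266).
So ∂z/∂E = −n_x/n_z = 1.13551 and ∂z/∂N = −n_y/n_z = 0.78978.
|∇z| = √(a²+b²) = 1.38316, so dip δ = arctan(1.38316) = 54.13°.
True thickness = vertical thickness × cos δ = 6.8 × cos 54.13° = 4.0 m.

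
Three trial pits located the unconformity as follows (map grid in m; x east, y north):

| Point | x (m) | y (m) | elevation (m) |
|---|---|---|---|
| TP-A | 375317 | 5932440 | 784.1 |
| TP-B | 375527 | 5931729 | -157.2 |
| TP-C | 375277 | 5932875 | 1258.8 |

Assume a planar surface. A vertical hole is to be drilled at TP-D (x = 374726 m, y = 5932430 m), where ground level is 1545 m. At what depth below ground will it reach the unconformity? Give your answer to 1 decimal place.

94.8 m

Two edge vectors: TP-A→TP-B = (210, -711, -941.3), TP-A→TP-C = (-40, 435, 474.7).
Normal n = (TP-A→TP-B) × (TP-A→TP-C) = (71953.8, -62035, 62910).
So ∂z/∂x = −n_x/n_z = −1.143757749 and ∂z/∂y = −n_y/n_z = 0.986091241.
Intercept c from TP-A: 784.1 + 429271.73 − 5849927.12 = −5419871.30.
At (374726, 5932430): z_contact = −428595.77 + 5849917.26 − 5419871.30 = 1450.20 m.
Depth below ground = 1545 − 1450.20 = 94.8 m.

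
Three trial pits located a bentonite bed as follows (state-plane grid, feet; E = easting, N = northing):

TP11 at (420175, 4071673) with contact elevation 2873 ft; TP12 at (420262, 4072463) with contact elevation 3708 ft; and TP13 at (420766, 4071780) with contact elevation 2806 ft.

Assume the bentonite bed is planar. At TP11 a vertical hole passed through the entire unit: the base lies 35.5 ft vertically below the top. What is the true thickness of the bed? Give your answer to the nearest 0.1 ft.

23.5 ft

Let the plane be z = a·E + b·N + c.
TP12−TP11: 87a + 790b = 835;  TP13−TP11: 591a + 107b = −67.
Solving gives a = −0.31093, b = 1.09120.
|∇z| = √(a²+b²) = 1.13464, so dip δ = arctan(1.13464) = 48.61°.
True thickness = vertical thickness × cos δ = 35.5 × cos 48.61° = 23.5 ft.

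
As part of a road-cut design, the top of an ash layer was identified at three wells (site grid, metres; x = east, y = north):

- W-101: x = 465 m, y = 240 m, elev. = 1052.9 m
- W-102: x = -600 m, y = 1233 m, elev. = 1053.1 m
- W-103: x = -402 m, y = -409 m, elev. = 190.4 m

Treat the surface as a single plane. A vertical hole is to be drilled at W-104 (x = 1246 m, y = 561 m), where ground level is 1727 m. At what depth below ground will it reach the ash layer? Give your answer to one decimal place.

Two edge vectors: W-101→W-102 = (-1065, 993, 0.2), W-101→W-103 = (-867, -649, -862.5).
Normal n = (W-101→W-102) × (W-101→W-103) = (-856332.7, -918735.9, 1552116).
So ∂z/∂x = −n_x/n_z = 0.551720 and ∂z/∂y = −n_y/n_z = 0.591925.
Intercept c from W-101: 1052.9 − 256.55 − 142.06 = 654.29.
At (1246, 561): z_contact = 687.44 + 332.07 + 654.29 = 1673.80 m.
Depth below ground = 1727 − 1673.80 = 53.2 m.

53.2 m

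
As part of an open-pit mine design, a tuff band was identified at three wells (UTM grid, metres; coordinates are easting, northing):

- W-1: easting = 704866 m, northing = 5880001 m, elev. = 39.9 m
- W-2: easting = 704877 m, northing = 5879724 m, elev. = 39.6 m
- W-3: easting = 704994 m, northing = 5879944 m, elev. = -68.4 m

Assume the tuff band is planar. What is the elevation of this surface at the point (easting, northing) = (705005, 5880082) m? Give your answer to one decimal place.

-82.4 m

Two edge vectors: W-1→W-2 = (11, -277, -0.3), W-1→W-3 = (128, -57, -108.3).
Normal n = (W-1→W-2) × (W-1→W-3) = (29982, 1152.9, 34829).
So ∂z/∂easting = −n_x/n_z = −0.860834362 and ∂z/∂northing = −n_y/n_z = −0.033101726.
Intercept c from W-1: 39.9 + 606772.87 + 194638.18 = 801450.95.
At (705005, 5880082): z = −606892.5 − 194640.9 + 801450.95 = -82.4 m.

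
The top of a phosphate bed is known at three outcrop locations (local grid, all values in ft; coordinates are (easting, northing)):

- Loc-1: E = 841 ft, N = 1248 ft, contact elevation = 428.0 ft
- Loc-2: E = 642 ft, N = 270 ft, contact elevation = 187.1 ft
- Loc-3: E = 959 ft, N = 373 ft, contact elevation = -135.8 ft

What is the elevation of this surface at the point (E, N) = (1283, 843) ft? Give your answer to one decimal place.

Let the plane be z = a·E + b·N + c.
Loc-2−Loc-1: −199a − 978b = −240.9;  Loc-3−Loc-1: 118a − 875b = −563.8.
Solving gives a = −1.176424, b = 0.485694.
Then c = 428 − a·841 − b·1248 = 811.23.
At (1283, 843): z = −1509.4 + 409.4 + 811.23 = -288.7 ft.

-288.7 ft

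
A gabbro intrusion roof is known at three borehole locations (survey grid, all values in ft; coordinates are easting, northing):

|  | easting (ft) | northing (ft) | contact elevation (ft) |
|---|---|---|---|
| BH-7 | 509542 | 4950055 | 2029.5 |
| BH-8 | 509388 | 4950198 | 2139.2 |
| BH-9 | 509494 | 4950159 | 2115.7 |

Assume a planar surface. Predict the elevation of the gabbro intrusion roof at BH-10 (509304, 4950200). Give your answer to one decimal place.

Let the plane be z = a·easting + b·northing + c.
BH-8−BH-7: −154a + 143b = 109.7;  BH-9−BH-7: −48a + 104b = 86.2.
Solving gives a = 0.100284091, b = 0.875131119.
Then c = 2029.5 − a·509542 − b·4950055 = −4381016.63.
At (509304, 4950200): z = 51075.1 + 4332074.1 − 4381016.63 = 2132.5 ft.

2132.5 ft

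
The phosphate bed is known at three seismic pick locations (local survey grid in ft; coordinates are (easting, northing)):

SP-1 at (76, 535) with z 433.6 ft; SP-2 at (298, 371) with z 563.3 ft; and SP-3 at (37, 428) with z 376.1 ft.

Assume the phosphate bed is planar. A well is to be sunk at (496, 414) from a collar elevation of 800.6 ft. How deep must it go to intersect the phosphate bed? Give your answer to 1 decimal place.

Let the plane be z = a·E + b·N + c.
SP-2−SP-1: 222a − 164b = 129.7;  SP-3−SP-1: −39a − 107b = −57.5.
Solving gives a = 0.77306, b = 0.25561.
Then c = 433.6 − a·76 − b·535 = 238.09.
At (496, 414): z_contact = 383.44 + 105.82 + 238.09 = 727.36 ft.
Depth below ground = 800.6 − 727.36 = 73.2 ft.

73.2 ft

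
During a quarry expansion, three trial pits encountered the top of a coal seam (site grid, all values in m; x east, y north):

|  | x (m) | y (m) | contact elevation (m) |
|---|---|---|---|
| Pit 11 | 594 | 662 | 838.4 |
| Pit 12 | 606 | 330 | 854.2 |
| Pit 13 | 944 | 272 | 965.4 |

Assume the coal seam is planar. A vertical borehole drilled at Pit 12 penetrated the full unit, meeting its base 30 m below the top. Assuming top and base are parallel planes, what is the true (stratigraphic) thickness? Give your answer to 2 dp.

Two edge vectors: Pit 11→Pit 12 = (12, -332, 15.8), Pit 11→Pit 13 = (350, -390, 127).
Normal n = (Pit 11→Pit 12) × (Pit 11→Pit 13) = (-36002, 4006, 111520).
So ∂z/∂x = −n_x/n_z = 0.32283 and ∂z/∂y = −n_y/n_z = −0.03592.
|∇z| = √(a²+b²) = 0.32482, so dip δ = arctan(0.32482) = 17.99°.
True thickness = vertical thickness × cos δ = 30 × cos 17.99° = 28.53 m.

28.53 m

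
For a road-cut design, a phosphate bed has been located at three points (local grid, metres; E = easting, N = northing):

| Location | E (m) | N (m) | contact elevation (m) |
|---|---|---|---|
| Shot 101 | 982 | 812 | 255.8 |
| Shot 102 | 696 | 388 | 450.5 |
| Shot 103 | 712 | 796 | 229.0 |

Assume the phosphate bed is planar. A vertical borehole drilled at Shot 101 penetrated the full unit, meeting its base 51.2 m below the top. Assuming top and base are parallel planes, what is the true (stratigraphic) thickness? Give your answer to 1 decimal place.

44.6 m

Let the plane be z = a·E + b·N + c.
Shot 102−Shot 101: −286a − 424b = 194.7;  Shot 103−Shot 101: −270a − 16b = −26.8.
Solving gives a = 0.13174, b = −0.54806.
|∇z| = √(a²+b²) = 0.56367, so dip δ = arctan(0.56367) = 29.41°.
True thickness = vertical thickness × cos δ = 51.2 × cos 29.41° = 44.6 m.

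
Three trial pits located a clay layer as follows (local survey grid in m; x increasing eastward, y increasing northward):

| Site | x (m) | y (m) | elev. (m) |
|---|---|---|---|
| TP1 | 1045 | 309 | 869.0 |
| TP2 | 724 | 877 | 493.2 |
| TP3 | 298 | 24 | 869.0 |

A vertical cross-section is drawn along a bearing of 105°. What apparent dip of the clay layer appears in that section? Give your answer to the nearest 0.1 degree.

18.9°

Let the plane be z = a·x + b·y + c.
TP2−TP1: −321a + 568b = −375.8;  TP3−TP1: −747a − 285b = 0.
Solving gives a = 0.20765, b = −0.54427.
Unit vector along 105° is (sin 105°, cos 105°) = (0.9659, -0.2588).
Slope in that direction = a·(0.9659) + b·(-0.2588) = 0.34144.
Apparent dip = arctan|0.34144| = 18.9° (true dip is 30.2°, so apparent ≤ true as expected).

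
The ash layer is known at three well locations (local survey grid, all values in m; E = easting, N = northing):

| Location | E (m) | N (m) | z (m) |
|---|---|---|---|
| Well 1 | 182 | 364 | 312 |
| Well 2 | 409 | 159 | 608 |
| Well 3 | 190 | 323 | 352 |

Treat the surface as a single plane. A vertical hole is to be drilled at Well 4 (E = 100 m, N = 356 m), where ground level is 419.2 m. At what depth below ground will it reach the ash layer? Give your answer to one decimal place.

142.3 m

Two edge vectors: Well 1→Well 2 = (227, -205, 296), Well 1→Well 3 = (8, -41, 40).
Normal n = (Well 1→Well 2) × (Well 1→Well 3) = (3936, -6712, -7667).
So ∂z/∂E = −n_x/n_z = 0.51337 and ∂z/∂N = −n_y/n_z = −0.87544.
Intercept c from Well 1: 312 − 93.43 + 318.66 = 537.23.
At (100, 356): z_contact = 51.34 − 311.66 + 537.23 = 276.91 m.
Depth below ground = 419.2 − 276.91 = 142.3 m.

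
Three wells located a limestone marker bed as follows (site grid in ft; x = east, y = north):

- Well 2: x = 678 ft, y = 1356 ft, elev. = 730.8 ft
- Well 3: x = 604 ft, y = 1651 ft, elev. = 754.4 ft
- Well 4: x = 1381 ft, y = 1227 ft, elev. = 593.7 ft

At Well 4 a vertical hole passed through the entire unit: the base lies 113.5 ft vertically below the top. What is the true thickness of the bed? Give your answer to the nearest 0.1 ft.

Two edge vectors: Well 2→Well 3 = (-74, 295, 23.6), Well 2→Well 4 = (703, -129, -137.1).
Normal n = (Well 2→Well 3) × (Well 2→Well 4) = (-37400.1, 6445.4, -197839).
So ∂z/∂x = −n_x/n_z = −0.18904 and ∂z/∂y = −n_y/n_z = 0.03258.
|∇z| = √(a²+b²) = 0.19183, so dip δ = arctan(0.19183) = 10.86°.
True thickness = vertical thickness × cos δ = 113.5 × cos 10.86° = 111.5 ft.

111.5 ft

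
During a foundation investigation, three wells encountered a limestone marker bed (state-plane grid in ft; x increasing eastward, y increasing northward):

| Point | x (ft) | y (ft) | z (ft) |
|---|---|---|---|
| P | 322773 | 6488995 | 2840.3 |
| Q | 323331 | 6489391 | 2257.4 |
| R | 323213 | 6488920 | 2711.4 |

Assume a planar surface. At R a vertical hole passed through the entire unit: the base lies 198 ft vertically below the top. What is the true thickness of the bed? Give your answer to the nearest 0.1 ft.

Let the plane be z = a·x + b·y + c.
Q−P: 558a + 396b = −582.9;  R−P: 440a − 75b = −128.9.
Solving gives a = −0.43853, b = −0.85404.
|∇z| = √(a²+b²) = 0.96005, so dip δ = arctan(0.96005) = 43.83°.
True thickness = vertical thickness × cos δ = 198 × cos 43.83° = 142.8 ft.

142.8 ft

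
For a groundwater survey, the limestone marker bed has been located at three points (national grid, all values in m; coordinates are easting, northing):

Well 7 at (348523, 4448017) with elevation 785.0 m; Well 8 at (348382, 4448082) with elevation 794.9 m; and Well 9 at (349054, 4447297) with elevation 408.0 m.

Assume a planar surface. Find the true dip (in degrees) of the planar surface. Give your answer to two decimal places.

Two edge vectors: Well 7→Well 8 = (-141, 65, 9.9), Well 7→Well 9 = (531, -720, -377).
Normal n = (Well 7→Well 8) × (Well 7→Well 9) = (-17377, -47900.1, 67005).
So ∂z/∂easting = −n_x/n_z = 0.25934 and ∂z/∂northing = −n_y/n_z = 0.71487.
Gradient magnitude |∇z| = √(a² + b²) = √(0.06726 + 0.51104) = 0.76046.
True dip = arctan(0.76046) = 37.25°, dipping toward SSW (azimuth ≈ 200°).

37.25°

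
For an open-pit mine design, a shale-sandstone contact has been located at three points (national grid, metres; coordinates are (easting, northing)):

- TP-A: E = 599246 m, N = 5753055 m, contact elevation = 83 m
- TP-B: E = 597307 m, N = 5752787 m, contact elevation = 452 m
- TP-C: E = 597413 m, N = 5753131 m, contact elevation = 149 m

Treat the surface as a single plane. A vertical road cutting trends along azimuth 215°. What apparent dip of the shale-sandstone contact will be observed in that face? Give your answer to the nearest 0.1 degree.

36.7°

Let the plane be z = a·E + b·N + c.
TP-B−TP-A: −1939a − 268b = 369;  TP-C−TP-A: −1833a + 76b = 66.
Solving gives a = −0.07161, b = −0.85875.
Unit vector along 215° is (sin 215°, cos 215°) = (-0.5736, -0.8192).
Slope in that direction = a·(-0.5736) + b·(-0.8192) = 0.74452.
Apparent dip = arctan|0.74452| = 36.7° (true dip is 40.8°, so apparent ≤ true as expected).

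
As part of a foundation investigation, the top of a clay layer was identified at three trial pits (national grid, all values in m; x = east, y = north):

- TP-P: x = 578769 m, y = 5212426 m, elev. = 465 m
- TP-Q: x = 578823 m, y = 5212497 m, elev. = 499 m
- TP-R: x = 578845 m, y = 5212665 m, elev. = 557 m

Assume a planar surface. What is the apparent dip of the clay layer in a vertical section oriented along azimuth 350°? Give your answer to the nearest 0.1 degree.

15.4°

Two edge vectors: TP-P→TP-Q = (54, 71, 34), TP-P→TP-R = (76, 239, 92).
Normal n = (TP-P→TP-Q) × (TP-P→TP-R) = (-1594, -2384, 7510).
So ∂z/∂x = −n_x/n_z = 0.21225 and ∂z/∂y = −n_y/n_z = 0.31744.
Unit vector along 350° is (sin 350°, cos 350°) = (-0.1736, 0.9848).
Slope in that direction = a·(-0.1736) + b·(0.9848) = 0.27576.
Apparent dip = arctan|0.27576| = 15.4° (true dip is 20.9°, so apparent ≤ true as expected).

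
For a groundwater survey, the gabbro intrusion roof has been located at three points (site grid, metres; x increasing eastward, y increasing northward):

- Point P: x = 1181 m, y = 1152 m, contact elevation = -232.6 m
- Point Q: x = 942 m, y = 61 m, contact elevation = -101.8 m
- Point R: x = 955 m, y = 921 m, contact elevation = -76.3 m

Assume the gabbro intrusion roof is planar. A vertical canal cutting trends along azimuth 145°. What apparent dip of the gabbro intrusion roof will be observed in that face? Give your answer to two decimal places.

24.41°

Two edge vectors: Point P→Point Q = (-239, -1091, 130.8), Point P→Point R = (-226, -231, 156.3).
Normal n = (Point P→Point Q) × (Point P→Point R) = (-140308.5, 7794.9, -191357).
So ∂z/∂x = −n_x/n_z = −0.73323 and ∂z/∂y = −n_y/n_z = 0.04073.
Unit vector along 145° is (sin 145°, cos 145°) = (0.5736, -0.8192).
Slope in that direction = a·(0.5736) + b·(-0.8192) = −0.45393.
Apparent dip = arctan|0.45393| = 24.41° (true dip is 36.3°, so apparent ≤ true as expected).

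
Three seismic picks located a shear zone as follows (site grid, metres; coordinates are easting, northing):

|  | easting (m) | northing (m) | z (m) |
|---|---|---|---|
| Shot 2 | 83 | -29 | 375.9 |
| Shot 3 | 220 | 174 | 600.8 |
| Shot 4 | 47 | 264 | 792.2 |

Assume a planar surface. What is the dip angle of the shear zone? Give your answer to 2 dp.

54.99°

Let the plane be z = a·easting + b·northing + c.
Shot 3−Shot 2: 137a + 203b = 224.9;  Shot 4−Shot 2: −36a + 293b = 416.3.
Solving gives a = −0.39228, b = 1.37262.
Gradient magnitude |∇z| = √(a² + b²) = √(0.15388 + 1.88409) = 1.42758.
True dip = arctan(1.42758) = 54.99°, dipping toward SSE (azimuth ≈ 164°).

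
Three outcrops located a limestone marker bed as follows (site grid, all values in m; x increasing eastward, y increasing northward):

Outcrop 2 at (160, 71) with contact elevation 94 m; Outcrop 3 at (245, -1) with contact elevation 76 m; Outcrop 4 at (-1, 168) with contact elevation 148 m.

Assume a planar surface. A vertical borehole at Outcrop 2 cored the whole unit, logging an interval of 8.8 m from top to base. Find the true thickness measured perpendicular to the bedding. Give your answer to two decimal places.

Let the plane be z = a·x + b·y + c.
Outcrop 3−Outcrop 2: 85a − 72b = −18;  Outcrop 4−Outcrop 2: −161a + 97b = 54.
Solving gives a = −0.63998, b = −0.50553.
|∇z| = √(a²+b²) = 0.81555, so dip δ = arctan(0.81555) = 39.20°.
True thickness = vertical thickness × cos δ = 8.8 × cos 39.20° = 6.82 m.

6.82 m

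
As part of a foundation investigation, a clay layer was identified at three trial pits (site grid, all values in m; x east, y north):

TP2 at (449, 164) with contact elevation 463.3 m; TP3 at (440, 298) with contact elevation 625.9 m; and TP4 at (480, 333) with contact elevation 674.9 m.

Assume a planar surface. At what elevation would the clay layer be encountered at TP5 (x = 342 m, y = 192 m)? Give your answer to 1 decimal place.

Two edge vectors: TP2→TP3 = (-9, 134, 162.6), TP2→TP4 = (31, 169, 211.6).
Normal n = (TP2→TP3) × (TP2→TP4) = (875, 6945, -5675).
So ∂z/∂x = −n_x/n_z = 0.15419 and ∂z/∂y = −n_y/n_z = 1.22379.
Intercept c from TP2: 463.3 − 69.23 − 200.70 = 193.37.
At (342, 192): z = 52.7 + 235.0 + 193.37 = 481.1 m.

481.1 m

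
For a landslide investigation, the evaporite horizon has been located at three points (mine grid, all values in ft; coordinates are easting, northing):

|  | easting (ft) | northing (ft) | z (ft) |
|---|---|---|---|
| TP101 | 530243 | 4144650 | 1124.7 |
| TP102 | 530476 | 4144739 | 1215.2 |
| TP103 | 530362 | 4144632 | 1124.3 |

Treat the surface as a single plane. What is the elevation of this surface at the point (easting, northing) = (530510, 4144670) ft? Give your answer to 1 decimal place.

Let the plane be z = a·easting + b·northing + c.
TP102−TP101: 233a + 89b = 90.5;  TP103−TP101: 119a − 18b = −0.4.
Solving gives a = 0.107771390, b = 0.734710856.
Then c = 1124.7 − a·530243 − b·4144650 = −3101139.67.
At (530510, 4144670): z = 57173.8 + 3045134.0 − 3101139.67 = 1168.2 ft.

1168.2 ft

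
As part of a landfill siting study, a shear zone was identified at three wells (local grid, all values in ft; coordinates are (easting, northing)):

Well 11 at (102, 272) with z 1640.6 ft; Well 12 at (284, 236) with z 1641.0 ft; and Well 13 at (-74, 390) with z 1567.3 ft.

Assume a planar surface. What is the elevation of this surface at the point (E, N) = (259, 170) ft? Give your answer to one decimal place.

Let the plane be z = a·E + b·N + c.
Well 12−Well 11: 182a − 36b = 0.4;  Well 13−Well 11: −176a + 118b = −73.3.
Solving gives a = −0.17118, b = −0.87650.
Then c = 1640.6 − a·102 − b·272 = 1896.47.
At (259, 170): z = −44.3 − 149.0 + 1896.47 = 1703.1 ft.

1703.1 ft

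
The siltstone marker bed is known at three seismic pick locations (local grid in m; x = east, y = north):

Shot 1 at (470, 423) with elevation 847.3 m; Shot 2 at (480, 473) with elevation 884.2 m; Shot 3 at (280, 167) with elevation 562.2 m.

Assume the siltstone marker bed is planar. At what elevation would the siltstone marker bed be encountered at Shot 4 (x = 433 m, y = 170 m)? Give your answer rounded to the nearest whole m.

670 m

Let the plane be z = a·x + b·y + c.
Shot 2−Shot 1: 10a + 50b = 36.9;  Shot 3−Shot 1: −190a − 256b = −285.1.
Solving gives a = 0.69288, b = 0.59942.
Then c = 847.3 − a·470 − b·423 = 268.09.
At (433, 170): z = 300.0 + 101.9 + 268.09 = 670.0 m.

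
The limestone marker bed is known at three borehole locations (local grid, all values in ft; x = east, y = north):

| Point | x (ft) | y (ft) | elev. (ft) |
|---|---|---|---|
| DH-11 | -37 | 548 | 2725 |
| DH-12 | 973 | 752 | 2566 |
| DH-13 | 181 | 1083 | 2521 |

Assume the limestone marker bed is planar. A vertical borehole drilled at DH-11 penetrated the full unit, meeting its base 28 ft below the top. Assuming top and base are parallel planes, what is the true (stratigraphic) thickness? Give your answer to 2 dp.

Two edge vectors: DH-11→DH-12 = (1010, 204, -159), DH-11→DH-13 = (218, 535, -204).
Normal n = (DH-11→DH-12) × (DH-11→DH-13) = (43449, 171378, 495878).
So ∂z/∂x = −n_x/n_z = −0.08762 and ∂z/∂y = −n_y/n_z = −0.34561.
|∇z| = √(a²+b²) = 0.35654, so dip δ = arctan(0.35654) = 19.62°.
True thickness = vertical thickness × cos δ = 28 × cos 19.62° = 26.37 ft.

26.37 ft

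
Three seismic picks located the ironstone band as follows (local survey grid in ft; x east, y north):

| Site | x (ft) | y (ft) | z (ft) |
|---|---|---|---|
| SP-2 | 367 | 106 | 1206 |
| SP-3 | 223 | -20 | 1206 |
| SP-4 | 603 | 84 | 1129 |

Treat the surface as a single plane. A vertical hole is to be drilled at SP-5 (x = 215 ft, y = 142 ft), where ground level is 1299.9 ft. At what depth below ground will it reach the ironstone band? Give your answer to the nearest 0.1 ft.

37.0 ft

Two edge vectors: SP-2→SP-3 = (-144, -126, 0), SP-2→SP-4 = (236, -22, -77).
Normal n = (SP-2→SP-3) × (SP-2→SP-4) = (9702, -11088, 32904).
So ∂z/∂x = −n_x/n_z = −0.29486 and ∂z/∂y = −n_y/n_z = 0.33698.
Intercept c from SP-2: 1206 + 108.21 − 35.72 = 1278.49.
At (215, 142): z_contact = −63.39 + 47.85 + 1278.49 = 1262.95 ft.
Depth below ground = 1299.9 − 1262.95 = 37.0 ft.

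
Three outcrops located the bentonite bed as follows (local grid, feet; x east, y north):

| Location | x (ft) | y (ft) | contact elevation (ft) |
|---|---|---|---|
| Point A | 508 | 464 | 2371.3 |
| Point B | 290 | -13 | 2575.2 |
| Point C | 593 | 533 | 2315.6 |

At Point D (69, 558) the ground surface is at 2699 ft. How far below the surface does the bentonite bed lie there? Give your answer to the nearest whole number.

Two edge vectors: Point A→Point B = (-218, -477, 203.9), Point A→Point C = (85, 69, -55.7).
Normal n = (Point A→Point B) × (Point A→Point C) = (12499.8, 5188.9, 25503).
So ∂z/∂x = −n_x/n_z = −0.49013 and ∂z/∂y = −n_y/n_z = −0.20346.
Intercept c from Point A: 2371.3 + 248.99 + 94.41 = 2714.69.
At (69, 558): z_contact = −33.8 − 113.5 + 2714.69 = 2567.3 ft.
Depth below ground = 2699 − 2567.3 = 132 ft.

132 ft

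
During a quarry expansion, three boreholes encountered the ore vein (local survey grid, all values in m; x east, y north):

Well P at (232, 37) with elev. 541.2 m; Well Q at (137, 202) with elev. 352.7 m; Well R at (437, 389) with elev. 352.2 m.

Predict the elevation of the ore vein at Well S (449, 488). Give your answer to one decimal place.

Two edge vectors: Well P→Well Q = (-95, 165, -188.5), Well P→Well R = (205, 352, -189).
Normal n = (Well P→Well Q) × (Well P→Well R) = (35167, -56597.5, -67265).
So ∂z/∂x = −n_x/n_z = 0.52281 and ∂z/∂y = −n_y/n_z = −0.84141.
Intercept c from Well P: 541.2 − 121.29 + 31.13 = 451.04.
At (449, 488): z = 234.7 − 410.6 + 451.04 = 275.2 m.

275.2 m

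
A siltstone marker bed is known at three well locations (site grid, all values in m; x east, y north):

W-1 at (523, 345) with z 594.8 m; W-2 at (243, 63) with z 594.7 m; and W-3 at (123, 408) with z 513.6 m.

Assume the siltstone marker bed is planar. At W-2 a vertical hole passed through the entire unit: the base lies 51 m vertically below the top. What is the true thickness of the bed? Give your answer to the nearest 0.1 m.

49.5 m

Two edge vectors: W-1→W-2 = (-280, -282, -0.1), W-1→W-3 = (-400, 63, -81.2).
Normal n = (W-1→W-2) × (W-1→W-3) = (22904.7, -22696, -130440).
So ∂z/∂x = −n_x/n_z = 0.17560 and ∂z/∂y = −n_y/n_z = −0.17400.
|∇z| = √(a²+b²) = 0.24720, so dip δ = arctan(0.24720) = 13.89°.
True thickness = vertical thickness × cos δ = 51 × cos 13.89° = 49.5 m.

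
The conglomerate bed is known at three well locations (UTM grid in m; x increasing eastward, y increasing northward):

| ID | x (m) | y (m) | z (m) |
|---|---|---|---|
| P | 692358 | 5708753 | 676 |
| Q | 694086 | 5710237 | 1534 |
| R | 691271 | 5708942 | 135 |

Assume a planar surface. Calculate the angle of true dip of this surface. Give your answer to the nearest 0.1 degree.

26.5°

Two edge vectors: P→Q = (1728, 1484, 858), P→R = (-1087, 189, -541).
Normal n = (P→Q) × (P→R) = (-965006, 2202, 1939700).
So ∂z/∂x = −n_x/n_z = 0.49750 and ∂z/∂y = −n_y/n_z = −0.00114.
Gradient magnitude |∇z| = √(a² + b²) = √(0.24751 + 0.00000) = 0.49750.
True dip = arctan(0.49750) = 26.5°, dipping toward W (azimuth ≈ 270°).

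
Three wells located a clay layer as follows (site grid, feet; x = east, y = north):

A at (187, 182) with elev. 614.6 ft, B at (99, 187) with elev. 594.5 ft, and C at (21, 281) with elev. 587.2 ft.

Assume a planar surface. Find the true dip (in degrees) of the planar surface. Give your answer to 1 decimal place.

14.7°

Two edge vectors: A→B = (-88, 5, -20.1), A→C = (-166, 99, -27.4).
Normal n = (A→B) × (A→C) = (1852.9, 925.4, -7882).
So ∂z/∂x = −n_x/n_z = 0.23508 and ∂z/∂y = −n_y/n_z = 0.11741.
Gradient magnitude |∇z| = √(a² + b²) = √(0.05526 + 0.01378) = 0.26277.
True dip = arctan(0.26277) = 14.7°, dipping toward WSW (azimuth ≈ 243°).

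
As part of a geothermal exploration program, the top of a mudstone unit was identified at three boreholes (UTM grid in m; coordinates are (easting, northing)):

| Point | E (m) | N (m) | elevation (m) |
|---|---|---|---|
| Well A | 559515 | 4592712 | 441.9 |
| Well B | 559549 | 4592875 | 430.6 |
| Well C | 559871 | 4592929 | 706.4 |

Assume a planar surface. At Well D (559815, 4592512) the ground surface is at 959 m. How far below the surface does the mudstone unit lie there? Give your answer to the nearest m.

Let the plane be z = a·E + b·N + c.
Well B−Well A: 34a + 163b = −11.3;  Well C−Well A: 356a + 217b = 264.5.
Solving gives a = 0.89961698, b = −0.25697532.
Then c = 441.9 − a·559515 − b·4592712 = 677306.35.
At (559815, 4592512): z_contact = 503619.1 − 1180162.2 + 677306.35 = 763.2 m.
Depth below ground = 959 − 763.2 = 196 m.

196 m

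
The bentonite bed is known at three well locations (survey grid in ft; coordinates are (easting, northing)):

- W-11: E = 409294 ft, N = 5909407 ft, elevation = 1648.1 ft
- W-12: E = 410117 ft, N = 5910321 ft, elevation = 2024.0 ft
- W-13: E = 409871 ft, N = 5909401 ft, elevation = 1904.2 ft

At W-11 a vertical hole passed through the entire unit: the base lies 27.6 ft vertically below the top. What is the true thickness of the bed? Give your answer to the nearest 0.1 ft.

25.2 ft

Two edge vectors: W-11→W-12 = (823, 914, 375.9), W-11→W-13 = (577, -6, 256.1).
Normal n = (W-11→W-12) × (W-11→W-13) = (236330.8, 6124, -532316).
So ∂z/∂E = −n_x/n_z = 0.44397 and ∂z/∂N = −n_y/n_z = 0.01150.
|∇z| = √(a²+b²) = 0.44412, so dip δ = arctan(0.44412) = 23.95°.
True thickness = vertical thickness × cos δ = 27.6 × cos 23.95° = 25.2 ft.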